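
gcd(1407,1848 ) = 21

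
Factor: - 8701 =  - 7^1*11^1*113^1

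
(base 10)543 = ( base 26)kn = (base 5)4133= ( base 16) 21f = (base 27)K3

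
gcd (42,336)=42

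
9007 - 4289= 4718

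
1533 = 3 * 511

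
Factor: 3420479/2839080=2^( - 3)*3^(-1)*5^( - 1 )*59^ ( - 1) * 137^1*401^( - 1)*24967^1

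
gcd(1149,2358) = 3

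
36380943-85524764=  -  49143821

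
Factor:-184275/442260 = -5/12  =  - 2^(-2)*3^ ( - 1 )*5^1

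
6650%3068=514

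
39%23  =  16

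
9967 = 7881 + 2086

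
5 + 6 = 11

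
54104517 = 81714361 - 27609844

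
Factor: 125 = 5^3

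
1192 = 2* 596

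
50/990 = 5/99 = 0.05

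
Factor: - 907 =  - 907^1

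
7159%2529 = 2101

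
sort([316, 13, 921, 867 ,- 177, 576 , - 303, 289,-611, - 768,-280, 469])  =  [ - 768,-611, - 303, - 280, - 177, 13, 289 , 316,469,576, 867, 921]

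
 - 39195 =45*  ( - 871)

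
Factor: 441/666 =2^( - 1) * 7^2 * 37^( - 1) = 49/74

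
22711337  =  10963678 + 11747659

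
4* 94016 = 376064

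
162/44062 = 81/22031= 0.00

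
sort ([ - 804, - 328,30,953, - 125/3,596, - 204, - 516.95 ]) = [ - 804, - 516.95, - 328, - 204,-125/3, 30,596,953 ]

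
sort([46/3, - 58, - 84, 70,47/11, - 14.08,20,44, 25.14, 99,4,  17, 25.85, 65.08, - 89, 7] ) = [ - 89, - 84, - 58,  -  14.08,4, 47/11, 7, 46/3,17, 20, 25.14, 25.85, 44, 65.08, 70, 99]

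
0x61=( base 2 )1100001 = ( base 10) 97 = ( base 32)31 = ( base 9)117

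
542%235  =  72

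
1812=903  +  909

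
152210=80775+71435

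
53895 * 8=431160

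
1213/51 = 1213/51 = 23.78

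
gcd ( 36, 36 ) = 36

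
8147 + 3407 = 11554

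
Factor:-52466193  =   - 3^2 * 13^1*509^1*881^1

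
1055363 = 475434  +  579929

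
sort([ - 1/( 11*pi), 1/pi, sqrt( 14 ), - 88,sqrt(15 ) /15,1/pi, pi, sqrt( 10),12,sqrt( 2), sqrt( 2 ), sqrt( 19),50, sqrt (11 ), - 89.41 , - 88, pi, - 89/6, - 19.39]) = [ - 89.41, - 88,  -  88, - 19.39, - 89/6, - 1/(11*pi ),sqrt( 15 ) /15, 1/pi, 1/pi, sqrt( 2),sqrt( 2 ),pi, pi,sqrt( 10 ) , sqrt( 11),sqrt( 14),sqrt( 19), 12, 50]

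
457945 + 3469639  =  3927584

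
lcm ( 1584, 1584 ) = 1584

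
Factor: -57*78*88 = -2^4*3^2*11^1*13^1*19^1=-391248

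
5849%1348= 457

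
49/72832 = 49/72832 = 0.00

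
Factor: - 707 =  - 7^1*101^1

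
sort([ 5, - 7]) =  [ - 7, 5]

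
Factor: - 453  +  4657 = 2^2*1051^1 = 4204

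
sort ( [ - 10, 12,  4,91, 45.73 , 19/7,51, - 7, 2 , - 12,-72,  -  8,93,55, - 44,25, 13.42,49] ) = [- 72, - 44, - 12, - 10, - 8, - 7,2, 19/7,4,  12,13.42, 25,  45.73, 49,  51,  55 , 91,  93]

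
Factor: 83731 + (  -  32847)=50884 =2^2  *12721^1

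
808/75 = 808/75 = 10.77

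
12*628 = 7536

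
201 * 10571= 2124771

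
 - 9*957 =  - 8613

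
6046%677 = 630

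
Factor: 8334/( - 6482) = - 3^2 * 7^( - 1 ) = -9/7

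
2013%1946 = 67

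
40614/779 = 52 + 106/779 = 52.14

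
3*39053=117159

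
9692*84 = 814128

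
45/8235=1/183 = 0.01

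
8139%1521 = 534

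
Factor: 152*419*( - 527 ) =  - 33563576 = - 2^3*17^1*19^1*31^1 * 419^1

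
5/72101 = 5/72101= 0.00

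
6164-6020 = 144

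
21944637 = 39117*561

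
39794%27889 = 11905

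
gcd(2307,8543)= 1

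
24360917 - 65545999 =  - 41185082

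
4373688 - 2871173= 1502515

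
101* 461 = 46561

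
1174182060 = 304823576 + 869358484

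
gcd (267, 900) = 3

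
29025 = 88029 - 59004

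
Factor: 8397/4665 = 3^2*5^(  -  1 )= 9/5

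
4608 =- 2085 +6693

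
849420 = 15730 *54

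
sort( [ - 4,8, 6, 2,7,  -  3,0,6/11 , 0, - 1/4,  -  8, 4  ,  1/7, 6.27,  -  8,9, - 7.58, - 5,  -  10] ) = [ - 10, - 8, - 8, - 7.58, - 5, - 4, - 3,-1/4, 0,0,1/7, 6/11, 2, 4, 6, 6.27,7, 8, 9 ] 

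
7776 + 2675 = 10451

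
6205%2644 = 917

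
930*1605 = 1492650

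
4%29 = 4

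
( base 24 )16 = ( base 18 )1C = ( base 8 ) 36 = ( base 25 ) 15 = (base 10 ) 30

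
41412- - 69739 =111151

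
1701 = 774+927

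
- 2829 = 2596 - 5425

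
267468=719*372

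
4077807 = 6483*629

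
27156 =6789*4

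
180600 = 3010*60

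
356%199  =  157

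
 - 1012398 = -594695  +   - 417703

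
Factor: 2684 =2^2*11^1 *61^1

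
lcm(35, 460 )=3220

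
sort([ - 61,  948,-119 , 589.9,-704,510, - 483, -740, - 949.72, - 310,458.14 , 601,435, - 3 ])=[- 949.72, - 740,- 704,-483,  -  310, - 119, - 61, - 3,435,  458.14,  510,  589.9, 601,948]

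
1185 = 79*15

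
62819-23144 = 39675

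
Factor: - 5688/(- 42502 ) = 2^2*3^2*269^( - 1 )=   36/269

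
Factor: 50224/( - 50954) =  - 344/349  =  - 2^3 *43^1*349^(  -  1 )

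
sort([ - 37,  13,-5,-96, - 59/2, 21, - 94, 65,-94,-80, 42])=[ - 96,  -  94, - 94, - 80, - 37, - 59/2,  -  5, 13,21,  42,65 ] 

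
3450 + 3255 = 6705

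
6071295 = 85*71427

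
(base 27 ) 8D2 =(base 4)1200221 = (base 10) 6185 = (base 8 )14051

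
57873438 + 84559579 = 142433017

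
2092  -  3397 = -1305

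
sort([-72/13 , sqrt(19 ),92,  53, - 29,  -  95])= [  -  95, - 29,-72/13,  sqrt(19),  53, 92 ]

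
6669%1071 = 243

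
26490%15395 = 11095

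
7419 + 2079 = 9498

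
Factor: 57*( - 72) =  - 2^3*3^3*19^1 = -4104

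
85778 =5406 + 80372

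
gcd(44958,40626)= 6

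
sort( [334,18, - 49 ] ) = [ - 49,18,334 ]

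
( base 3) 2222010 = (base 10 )2163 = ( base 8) 4163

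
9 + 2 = 11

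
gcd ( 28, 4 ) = 4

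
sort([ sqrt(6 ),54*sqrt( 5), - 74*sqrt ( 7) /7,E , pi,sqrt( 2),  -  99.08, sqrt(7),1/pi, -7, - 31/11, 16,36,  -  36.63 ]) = [ - 99.08,-36.63, - 74*sqrt( 7)/7,-7,-31/11,1/pi,sqrt( 2 ),sqrt(6 ), sqrt(7), E , pi, 16,36, 54*sqrt( 5)] 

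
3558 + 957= 4515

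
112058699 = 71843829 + 40214870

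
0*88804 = 0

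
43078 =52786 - 9708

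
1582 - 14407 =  - 12825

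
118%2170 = 118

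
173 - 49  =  124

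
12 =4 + 8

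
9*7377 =66393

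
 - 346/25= -346/25 = - 13.84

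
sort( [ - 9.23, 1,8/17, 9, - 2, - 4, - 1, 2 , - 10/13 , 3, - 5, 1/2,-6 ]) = [ - 9.23, - 6, - 5, - 4, - 2, - 1, - 10/13 , 8/17,1/2, 1 , 2,3,  9 ]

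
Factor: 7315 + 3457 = 10772 = 2^2 * 2693^1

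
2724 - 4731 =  - 2007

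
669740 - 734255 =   -  64515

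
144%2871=144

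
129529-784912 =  - 655383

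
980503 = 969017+11486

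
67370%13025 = 2245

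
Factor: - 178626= -2^1*3^1*7^1*4253^1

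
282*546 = 153972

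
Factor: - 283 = -283^1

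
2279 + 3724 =6003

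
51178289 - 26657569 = 24520720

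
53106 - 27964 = 25142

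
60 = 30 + 30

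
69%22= 3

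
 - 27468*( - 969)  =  26616492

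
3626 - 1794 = 1832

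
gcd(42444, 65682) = 18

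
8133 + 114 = 8247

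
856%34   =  6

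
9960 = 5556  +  4404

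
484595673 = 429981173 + 54614500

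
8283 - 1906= 6377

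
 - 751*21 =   -  15771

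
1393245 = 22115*63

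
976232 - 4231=972001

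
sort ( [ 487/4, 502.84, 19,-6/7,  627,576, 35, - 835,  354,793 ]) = [ - 835, - 6/7,19 , 35, 487/4,354,502.84,576,627 , 793 ]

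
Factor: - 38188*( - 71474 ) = 2^3*13^1*2749^1*9547^1 = 2729449112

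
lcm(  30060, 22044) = 330660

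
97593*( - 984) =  - 96031512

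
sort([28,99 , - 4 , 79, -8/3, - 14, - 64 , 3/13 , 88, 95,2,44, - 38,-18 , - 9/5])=[ - 64, - 38,-18,-14, - 4, - 8/3, - 9/5, 3/13,2, 28, 44,  79,88 , 95,99] 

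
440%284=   156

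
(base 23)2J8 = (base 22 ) 327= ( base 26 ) 25l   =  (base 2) 10111011111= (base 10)1503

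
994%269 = 187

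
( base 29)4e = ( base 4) 2002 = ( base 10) 130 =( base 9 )154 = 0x82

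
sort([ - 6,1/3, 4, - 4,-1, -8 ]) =[-8, - 6,-4,-1, 1/3,4]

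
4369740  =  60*72829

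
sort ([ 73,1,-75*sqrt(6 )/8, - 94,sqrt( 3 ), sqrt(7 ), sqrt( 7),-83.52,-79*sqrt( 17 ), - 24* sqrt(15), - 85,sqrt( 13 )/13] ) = [-79*sqrt(17 ), - 94  ,-24 * sqrt(15 ), - 85,-83.52, - 75 * sqrt( 6 ) /8, sqrt (13)/13, 1, sqrt(3 ),  sqrt(7 ), sqrt( 7 ), 73 ] 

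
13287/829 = 13287/829 = 16.03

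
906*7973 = 7223538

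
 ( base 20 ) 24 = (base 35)19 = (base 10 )44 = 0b101100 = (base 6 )112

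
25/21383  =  25/21383=0.00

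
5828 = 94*62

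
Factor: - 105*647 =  - 3^1*5^1*7^1*647^1= - 67935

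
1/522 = 1/522 = 0.00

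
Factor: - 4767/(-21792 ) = 2^ ( - 5)*7^1 = 7/32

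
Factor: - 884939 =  - 11^1*80449^1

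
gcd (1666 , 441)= 49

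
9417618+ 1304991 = 10722609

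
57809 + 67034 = 124843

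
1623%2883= 1623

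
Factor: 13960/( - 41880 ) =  - 3^ ( - 1)  =  - 1/3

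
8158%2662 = 172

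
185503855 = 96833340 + 88670515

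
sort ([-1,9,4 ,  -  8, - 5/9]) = [ - 8, - 1, - 5/9,4, 9]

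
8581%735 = 496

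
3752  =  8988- 5236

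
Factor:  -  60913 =-60913^1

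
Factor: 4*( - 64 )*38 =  - 9728 = - 2^9*19^1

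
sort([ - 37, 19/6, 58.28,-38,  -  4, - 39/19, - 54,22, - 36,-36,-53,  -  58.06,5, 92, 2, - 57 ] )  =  [ - 58.06, - 57, - 54, - 53, - 38 , - 37, - 36, - 36, - 4 , - 39/19, 2,19/6 , 5, 22,58.28,92 ] 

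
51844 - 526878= -475034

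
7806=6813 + 993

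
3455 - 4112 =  - 657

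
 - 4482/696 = -747/116= -  6.44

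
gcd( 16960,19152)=16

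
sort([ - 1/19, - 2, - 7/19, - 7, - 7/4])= [ - 7, - 2,-7/4, - 7/19, - 1/19 ] 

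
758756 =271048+487708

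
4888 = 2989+1899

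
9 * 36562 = 329058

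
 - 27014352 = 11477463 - 38491815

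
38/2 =19=19.00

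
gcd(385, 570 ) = 5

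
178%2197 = 178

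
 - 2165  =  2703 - 4868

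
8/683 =8/683  =  0.01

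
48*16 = 768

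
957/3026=957/3026 = 0.32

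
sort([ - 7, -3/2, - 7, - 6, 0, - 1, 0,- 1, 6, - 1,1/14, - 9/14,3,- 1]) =[ - 7,-7, - 6, - 3/2,- 1,-1, - 1,-1 , - 9/14,0, 0, 1/14, 3,  6]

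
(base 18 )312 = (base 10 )992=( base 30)132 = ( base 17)376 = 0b1111100000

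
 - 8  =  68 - 76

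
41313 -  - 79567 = 120880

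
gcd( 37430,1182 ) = 394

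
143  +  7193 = 7336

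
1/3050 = 1/3050  =  0.00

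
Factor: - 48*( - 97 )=2^4*3^1 * 97^1 = 4656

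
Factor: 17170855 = 5^1*13^1*264167^1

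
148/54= 74/27 = 2.74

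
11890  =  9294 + 2596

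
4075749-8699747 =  - 4623998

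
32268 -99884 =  - 67616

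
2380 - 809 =1571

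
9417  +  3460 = 12877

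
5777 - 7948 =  - 2171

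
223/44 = 223/44 = 5.07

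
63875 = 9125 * 7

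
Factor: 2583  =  3^2*7^1*41^1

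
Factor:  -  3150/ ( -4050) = 7/9 = 3^ (-2)*7^1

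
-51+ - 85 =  - 136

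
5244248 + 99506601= 104750849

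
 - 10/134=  - 1+62/67 =-0.07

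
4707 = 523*9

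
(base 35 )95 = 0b101000000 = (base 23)DL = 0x140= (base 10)320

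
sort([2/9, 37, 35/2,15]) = [2/9, 15,35/2,37 ]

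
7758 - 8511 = -753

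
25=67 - 42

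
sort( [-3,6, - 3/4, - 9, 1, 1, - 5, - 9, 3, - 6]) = [  -  9, - 9,-6, - 5, - 3, - 3/4, 1,1, 3, 6 ]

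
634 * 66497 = 42159098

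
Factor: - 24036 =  -2^2*3^1*2003^1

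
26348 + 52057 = 78405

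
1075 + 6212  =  7287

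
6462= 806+5656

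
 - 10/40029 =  - 10/40029 =- 0.00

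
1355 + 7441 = 8796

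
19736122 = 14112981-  - 5623141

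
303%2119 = 303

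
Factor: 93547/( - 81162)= - 2^ (-1)*3^( -5)*139^1  *  167^(- 1)*  673^1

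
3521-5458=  - 1937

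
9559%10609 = 9559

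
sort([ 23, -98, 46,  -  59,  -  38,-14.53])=[-98,-59,  -  38,- 14.53, 23,46]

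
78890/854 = 5635/61 = 92.38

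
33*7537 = 248721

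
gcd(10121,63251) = 1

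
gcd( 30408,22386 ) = 42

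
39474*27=1065798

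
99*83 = 8217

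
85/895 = 17/179 = 0.09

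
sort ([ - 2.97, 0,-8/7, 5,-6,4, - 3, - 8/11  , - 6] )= [ - 6,-6,- 3, - 2.97 , - 8/7, - 8/11 , 0,4, 5 ] 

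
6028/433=13 + 399/433=13.92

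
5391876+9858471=15250347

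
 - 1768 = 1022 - 2790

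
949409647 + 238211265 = 1187620912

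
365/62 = 5 + 55/62=5.89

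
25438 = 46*553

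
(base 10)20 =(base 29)k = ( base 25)k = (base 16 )14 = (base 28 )K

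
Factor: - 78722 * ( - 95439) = 2^1 * 3^1*7^1 * 29^1*1097^1 * 5623^1 = 7513148958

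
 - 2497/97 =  - 26  +  25/97  =  -  25.74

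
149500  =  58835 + 90665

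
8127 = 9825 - 1698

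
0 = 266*0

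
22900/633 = 36 + 112/633 = 36.18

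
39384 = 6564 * 6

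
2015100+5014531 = 7029631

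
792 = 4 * 198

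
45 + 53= 98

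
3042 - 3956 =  - 914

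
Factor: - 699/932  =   - 2^(  -  2 )*3^1 = -3/4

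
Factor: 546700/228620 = 55/23 = 5^1*11^1*23^( - 1 ) 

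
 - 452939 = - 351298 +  - 101641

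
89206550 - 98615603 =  - 9409053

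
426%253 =173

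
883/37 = 23 + 32/37 = 23.86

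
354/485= 354/485  =  0.73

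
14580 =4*3645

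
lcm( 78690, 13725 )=1180350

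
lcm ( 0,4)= 0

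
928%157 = 143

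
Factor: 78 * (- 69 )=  - 2^1  *  3^2*13^1*23^1= -  5382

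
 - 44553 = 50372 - 94925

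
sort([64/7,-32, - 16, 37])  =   [ - 32,-16,64/7,37 ]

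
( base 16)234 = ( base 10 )564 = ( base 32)hk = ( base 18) 1D6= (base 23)11C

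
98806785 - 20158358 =78648427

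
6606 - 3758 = 2848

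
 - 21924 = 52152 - 74076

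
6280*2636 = 16554080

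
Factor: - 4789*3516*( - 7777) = 130950090348 = 2^2*3^1* 7^1*11^1*101^1*293^1 *4789^1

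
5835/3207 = 1 + 876/1069 = 1.82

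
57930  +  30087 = 88017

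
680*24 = 16320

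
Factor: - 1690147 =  - 163^1*10369^1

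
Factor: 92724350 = 2^1*5^2*1854487^1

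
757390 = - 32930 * (-23)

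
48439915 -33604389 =14835526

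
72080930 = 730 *98741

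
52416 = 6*8736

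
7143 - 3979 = 3164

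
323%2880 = 323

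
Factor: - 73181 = - 73181^1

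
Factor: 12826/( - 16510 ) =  -5^( - 1 ) * 11^2*13^(  -  1 ) * 53^1*127^ ( - 1) = - 6413/8255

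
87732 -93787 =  - 6055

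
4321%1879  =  563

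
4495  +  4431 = 8926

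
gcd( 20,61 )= 1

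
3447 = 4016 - 569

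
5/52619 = 5/52619=0.00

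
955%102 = 37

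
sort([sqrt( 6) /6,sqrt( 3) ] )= [ sqrt( 6)/6, sqrt(3)]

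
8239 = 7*1177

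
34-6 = 28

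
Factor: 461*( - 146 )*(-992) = 66767552 = 2^6* 31^1*73^1*461^1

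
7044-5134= 1910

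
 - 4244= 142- 4386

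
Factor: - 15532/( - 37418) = 22/53 = 2^1*11^1*53^( - 1)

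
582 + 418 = 1000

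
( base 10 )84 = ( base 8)124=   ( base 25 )39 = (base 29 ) 2Q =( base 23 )3f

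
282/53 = 282/53 = 5.32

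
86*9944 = 855184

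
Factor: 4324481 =7^1 * 173^1 * 3571^1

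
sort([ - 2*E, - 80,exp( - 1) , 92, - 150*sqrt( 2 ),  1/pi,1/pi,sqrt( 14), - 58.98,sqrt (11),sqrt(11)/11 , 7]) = [  -  150*sqrt( 2), - 80 , - 58.98, - 2*E  ,  sqrt(11) /11,1/pi , 1/pi , exp( - 1 ), sqrt(11), sqrt(14),7,92 ]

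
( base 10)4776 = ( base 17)G8G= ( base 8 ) 11250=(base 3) 20112220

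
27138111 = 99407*273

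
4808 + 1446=6254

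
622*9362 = 5823164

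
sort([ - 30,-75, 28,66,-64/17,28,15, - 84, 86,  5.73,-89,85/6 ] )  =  [ - 89, - 84, - 75, - 30, -64/17,5.73,85/6,15,28, 28, 66, 86 ]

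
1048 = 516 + 532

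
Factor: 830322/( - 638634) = - 849/653 = -3^1 * 283^1 *653^( - 1)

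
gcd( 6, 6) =6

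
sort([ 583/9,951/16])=[ 951/16,583/9 ]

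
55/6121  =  55/6121  =  0.01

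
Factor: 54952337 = 11^1*4995667^1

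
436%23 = 22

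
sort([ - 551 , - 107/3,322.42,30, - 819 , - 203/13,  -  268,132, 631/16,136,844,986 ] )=[-819, - 551 , - 268, - 107/3,-203/13,30, 631/16,132,136,322.42, 844,986 ] 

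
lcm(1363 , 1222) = 35438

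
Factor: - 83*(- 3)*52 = 12948 = 2^2*3^1*13^1 * 83^1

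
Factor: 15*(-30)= -450 = -2^1*3^2 *5^2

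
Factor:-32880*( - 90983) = 2^4*3^1*5^1*37^1 * 137^1*2459^1 = 2991521040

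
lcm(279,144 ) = 4464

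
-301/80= -4 + 19/80 = - 3.76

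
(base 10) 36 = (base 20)1G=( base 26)1A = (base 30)16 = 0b100100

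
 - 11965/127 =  -11965/127 =-94.21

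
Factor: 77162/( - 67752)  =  -2^( - 2)*3^ ( - 2)*41^1=- 41/36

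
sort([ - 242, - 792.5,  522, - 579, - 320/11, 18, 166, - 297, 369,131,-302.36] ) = [-792.5, - 579, - 302.36, - 297, -242 , - 320/11,18,131, 166,369,522 ]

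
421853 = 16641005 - 16219152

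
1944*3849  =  7482456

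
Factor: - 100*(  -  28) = 2800 = 2^4*5^2*7^1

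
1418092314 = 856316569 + 561775745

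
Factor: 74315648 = 2^7*11^1*47^1*1123^1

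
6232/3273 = 6232/3273 = 1.90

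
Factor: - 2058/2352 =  - 7/8 = - 2^( - 3 )*7^1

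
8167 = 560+7607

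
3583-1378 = 2205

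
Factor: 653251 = 79^1*8269^1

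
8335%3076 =2183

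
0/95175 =0 = 0.00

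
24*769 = 18456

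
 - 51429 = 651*(-79 ) 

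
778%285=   208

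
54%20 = 14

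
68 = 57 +11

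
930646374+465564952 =1396211326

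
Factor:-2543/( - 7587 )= 3^( - 3 ) * 281^( - 1)*2543^1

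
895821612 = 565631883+330189729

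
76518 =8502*9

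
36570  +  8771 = 45341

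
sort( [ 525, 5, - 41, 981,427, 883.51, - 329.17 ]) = [ - 329.17,- 41,5, 427,525,883.51, 981] 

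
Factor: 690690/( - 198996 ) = -715/206=- 2^( - 1)*5^1 * 11^1*13^1*103^( - 1)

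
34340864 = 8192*4192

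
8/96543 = 8/96543 = 0.00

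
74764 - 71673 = 3091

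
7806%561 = 513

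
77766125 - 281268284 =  - 203502159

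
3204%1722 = 1482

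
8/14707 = 8/14707 = 0.00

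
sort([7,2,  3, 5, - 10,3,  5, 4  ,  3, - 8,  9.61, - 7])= [ - 10 , - 8,-7, 2,3, 3 , 3,  4,  5, 5,  7, 9.61 ]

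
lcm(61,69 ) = 4209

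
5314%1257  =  286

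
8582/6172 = 4291/3086 = 1.39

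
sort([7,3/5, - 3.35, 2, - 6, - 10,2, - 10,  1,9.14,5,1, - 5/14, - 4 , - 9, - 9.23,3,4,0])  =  [ - 10, - 10, - 9.23, - 9, - 6,  -  4,-3.35, - 5/14,0 , 3/5,1,1, 2,2,3,  4,5,7,  9.14] 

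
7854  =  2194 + 5660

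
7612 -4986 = 2626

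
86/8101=86/8101 = 0.01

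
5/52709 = 5/52709 = 0.00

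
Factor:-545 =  - 5^1 * 109^1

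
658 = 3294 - 2636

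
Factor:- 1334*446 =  - 2^2*23^1*29^1 * 223^1= - 594964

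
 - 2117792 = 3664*(- 578 )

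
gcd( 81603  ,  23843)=1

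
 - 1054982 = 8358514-9413496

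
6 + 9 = 15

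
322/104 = 3+5/52= 3.10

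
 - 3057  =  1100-4157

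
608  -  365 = 243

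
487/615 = 487/615 = 0.79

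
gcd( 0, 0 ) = 0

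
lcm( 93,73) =6789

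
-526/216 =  - 263/108 = - 2.44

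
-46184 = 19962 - 66146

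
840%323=194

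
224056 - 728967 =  - 504911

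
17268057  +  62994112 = 80262169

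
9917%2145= 1337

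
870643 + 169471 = 1040114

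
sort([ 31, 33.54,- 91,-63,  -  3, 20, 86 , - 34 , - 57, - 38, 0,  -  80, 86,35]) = [ - 91 , - 80, - 63,- 57,-38,-34, - 3, 0  ,  20, 31, 33.54, 35,86  ,  86 ]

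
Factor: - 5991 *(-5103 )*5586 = 2^1*3^8*7^3*19^1*1997^1 = 170775599778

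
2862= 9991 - 7129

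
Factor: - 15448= - 2^3*1931^1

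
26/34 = 13/17 = 0.76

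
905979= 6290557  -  5384578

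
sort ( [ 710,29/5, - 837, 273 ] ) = [- 837,29/5,  273, 710] 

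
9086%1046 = 718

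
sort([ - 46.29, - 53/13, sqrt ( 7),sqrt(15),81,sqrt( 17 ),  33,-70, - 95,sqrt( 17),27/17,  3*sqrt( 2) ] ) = [ - 95, - 70, - 46.29 , - 53/13,27/17, sqrt(7), sqrt(15 ),sqrt(17),sqrt( 17 ),3*sqrt( 2 ),33, 81 ]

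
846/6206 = 423/3103 = 0.14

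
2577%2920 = 2577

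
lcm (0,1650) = 0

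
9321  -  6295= 3026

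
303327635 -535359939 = - 232032304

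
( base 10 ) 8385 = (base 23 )fjd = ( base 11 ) 6333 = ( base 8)20301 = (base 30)99F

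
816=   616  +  200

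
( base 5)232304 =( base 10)8454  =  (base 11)6396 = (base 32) 886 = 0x2106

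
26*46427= 1207102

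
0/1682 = 0 = 0.00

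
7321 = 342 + 6979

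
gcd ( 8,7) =1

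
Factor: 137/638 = 2^( - 1 )*11^( - 1 )*29^( - 1) * 137^1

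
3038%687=290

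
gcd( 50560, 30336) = 10112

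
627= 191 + 436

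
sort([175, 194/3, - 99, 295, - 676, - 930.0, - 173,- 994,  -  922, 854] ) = [ - 994, - 930.0 , -922 , - 676 ,  -  173 ,- 99,194/3, 175,295, 854 ]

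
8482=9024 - 542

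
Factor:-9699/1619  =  -3^1 * 53^1 *61^1*1619^( - 1)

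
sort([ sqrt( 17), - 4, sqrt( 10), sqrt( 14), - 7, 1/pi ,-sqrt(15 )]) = [-7,  -  4, - sqrt ( 15 ),1/pi, sqrt(10) , sqrt(14),sqrt(17 ) ] 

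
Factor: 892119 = 3^1*41^1 * 7253^1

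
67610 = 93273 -25663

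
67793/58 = 1168 + 49/58 = 1168.84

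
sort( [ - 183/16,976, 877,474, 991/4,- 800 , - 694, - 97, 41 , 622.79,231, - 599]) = [ - 800, - 694, - 599, - 97, - 183/16,  41,231,991/4,474,622.79,877, 976 ] 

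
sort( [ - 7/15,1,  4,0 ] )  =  [ - 7/15,0 , 1,4]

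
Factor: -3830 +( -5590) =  - 2^2*3^1*5^1*157^1= -  9420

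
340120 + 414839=754959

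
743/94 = 743/94=7.90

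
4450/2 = 2225 = 2225.00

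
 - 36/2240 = - 9/560 =- 0.02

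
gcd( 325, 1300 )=325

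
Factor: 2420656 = 2^4 *7^1  *21613^1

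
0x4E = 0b1001110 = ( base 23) 39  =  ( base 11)71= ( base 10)78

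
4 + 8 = 12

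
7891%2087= 1630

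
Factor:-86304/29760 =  - 2^( - 1) * 5^( - 1 )*29^1 =- 29/10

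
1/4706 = 1/4706 = 0.00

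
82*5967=489294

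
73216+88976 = 162192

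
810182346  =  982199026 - 172016680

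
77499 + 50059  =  127558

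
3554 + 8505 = 12059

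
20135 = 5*4027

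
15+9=24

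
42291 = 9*4699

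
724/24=181/6 = 30.17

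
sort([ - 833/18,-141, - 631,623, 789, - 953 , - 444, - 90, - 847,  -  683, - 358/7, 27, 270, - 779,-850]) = [- 953, - 850, - 847 ,-779 , - 683, - 631, - 444, - 141, - 90, - 358/7,- 833/18,27,270,623, 789]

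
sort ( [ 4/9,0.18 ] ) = [ 0.18,4/9] 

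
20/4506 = 10/2253 = 0.00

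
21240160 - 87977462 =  - 66737302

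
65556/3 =21852 =21852.00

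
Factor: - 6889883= - 7^1*11^1 * 13^1 * 6883^1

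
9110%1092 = 374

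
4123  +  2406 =6529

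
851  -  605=246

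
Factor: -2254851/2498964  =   - 2^( - 2 )*3^2*13^(-1 )* 23^1*83^(-1 )*193^( - 1 )*3631^1=-751617/832988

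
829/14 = 829/14 = 59.21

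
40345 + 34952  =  75297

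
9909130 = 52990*187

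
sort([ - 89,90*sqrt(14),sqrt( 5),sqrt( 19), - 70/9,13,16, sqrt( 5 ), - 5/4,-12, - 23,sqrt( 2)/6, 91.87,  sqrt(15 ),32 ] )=[  -  89,-23,-12,  -  70/9,- 5/4,sqrt( 2 )/6,sqrt (5 ),sqrt( 5) , sqrt( 15 ),sqrt(19),13,  16,32, 91.87,90 * sqrt( 14 )]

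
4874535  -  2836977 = 2037558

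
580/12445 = 116/2489 = 0.05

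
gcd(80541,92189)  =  1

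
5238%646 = 70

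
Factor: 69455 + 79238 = 148693^1 = 148693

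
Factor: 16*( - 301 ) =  - 2^4* 7^1*43^1= - 4816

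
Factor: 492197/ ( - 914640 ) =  - 2^(-4)* 3^(  -  1)*5^( - 1) * 37^( - 1 )*103^( - 1)*331^1*1487^1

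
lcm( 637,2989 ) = 38857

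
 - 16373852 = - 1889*8668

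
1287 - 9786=  -  8499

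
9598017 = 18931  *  507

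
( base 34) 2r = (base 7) 164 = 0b1011111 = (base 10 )95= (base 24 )3N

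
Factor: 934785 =3^2*5^1*20773^1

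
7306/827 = 8 + 690/827=   8.83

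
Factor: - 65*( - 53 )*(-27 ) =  - 93015= - 3^3*5^1*13^1*53^1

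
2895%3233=2895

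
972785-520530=452255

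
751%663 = 88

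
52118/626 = 83 + 80/313 = 83.26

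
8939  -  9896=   -  957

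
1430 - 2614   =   - 1184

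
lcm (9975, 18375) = 349125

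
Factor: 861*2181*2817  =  3^4*7^1 * 41^1* 313^1*727^1 = 5289878097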